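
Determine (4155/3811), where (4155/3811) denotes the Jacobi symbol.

(4155/3811)
  = (344/3811)    [4155 ≡ 344 mod 3811]
  = -(43/3811)    [3811 ≡ 3 mod 8 ⇒ (2/3811)^3 = -1]
  = (3811/43)    [QR: both ≡ 3 mod 4, sign flips]
  = (27/43)    [3811 ≡ 27 mod 43]
  = -(43/27)    [QR: both ≡ 3 mod 4, sign flips]
  = -(16/27)    [43 ≡ 16 mod 27]
  = -(1/27)    [27 ≡ 3 mod 8 ⇒ (2/27)^4 = +1]
  = -1    [(1/27) = 1]

-1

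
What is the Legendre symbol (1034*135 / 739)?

-1

By multiplicativity, (1034·135 / 739) = (1034 / 739)·(135 / 739).
First factor (1034 / 739):
Reduce the numerator: 1034 ≡ 295 (mod 739), so (1034 / 739) = (295 / 739).
Both 295 ≡ 3 and 739 ≡ 3 (mod 4), so reciprocity gives (295 / 739) = -(739 / 295). Reduce: 739 ≡ 149 (mod 295). Now have -(149 / 295).
149 ≡ 1 (mod 4), so quadratic reciprocity gives (149 / 295) = (295 / 149). Reduce: 295 ≡ 146 (mod 149). Now have -(146 / 149).
Factor out 2: 146 = 2·73. Since 149 ≡ 5 (mod 8), (2 / 149) = -1. Now have (73 / 149).
73 ≡ 1 (mod 4), so quadratic reciprocity gives (73 / 149) = (149 / 73). Reduce: 149 ≡ 3 (mod 73). Now have (3 / 73).
73 ≡ 1 (mod 4), so quadratic reciprocity gives (3 / 73) = (73 / 3). Reduce: 73 ≡ 1 (mod 3). Now have (1 / 3).
(1 / 3) = 1. Collecting the sign factors: 1.
Second factor (135 / 739):
Both 135 ≡ 3 and 739 ≡ 3 (mod 4), so reciprocity gives (135 / 739) = -(739 / 135). Reduce: 739 ≡ 64 (mod 135). Now have -(64 / 135).
Factor out 2: 64 = 2^6. Since 135 ≡ 7 (mod 8), (2 / 135) = +1, and (2 / 135)^6 = +1. Now have -(1 / 135).
(1 / 135) = 1. Collecting the sign factors: -1.
Product: (1)·(-1) = -1.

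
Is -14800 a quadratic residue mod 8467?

(-14800|8467)
  = (2134|8467)    [-14800 ≡ 2134 mod 8467]
  = -(1067|8467)    [8467 ≡ 3 mod 8 ⇒ (2|8467) = -1]
  = (8467|1067)    [QR: both ≡ 3 mod 4, sign flips]
  = (998|1067)    [8467 ≡ 998 mod 1067]
  = -(499|1067)    [1067 ≡ 3 mod 8 ⇒ (2|1067) = -1]
  = (1067|499)    [QR: both ≡ 3 mod 4, sign flips]
  = (69|499)    [1067 ≡ 69 mod 499]
  = (499|69)    [QR: 69 ≡ 1 mod 4, sign kept]
  = (16|69)    [499 ≡ 16 mod 69]
  = (1|69)    [69 ≡ 5 mod 8 ⇒ (2|69)^4 = +1]
  = 1    [(1|69) = 1]
The Legendre symbol is 1, so x^2 ≡ -14800 (mod 8467) has solution.

yes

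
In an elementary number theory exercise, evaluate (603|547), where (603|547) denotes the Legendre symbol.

1

(603|547)
  = (56|547)    [603 ≡ 56 mod 547]
  = -(7|547)    [547 ≡ 3 mod 8 ⇒ (2|547)^3 = -1]
  = (547|7)    [QR: both ≡ 3 mod 4, sign flips]
  = (1|7)    [547 ≡ 1 mod 7]
  = 1    [(1|7) = 1]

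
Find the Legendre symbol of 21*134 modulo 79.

1

By multiplicativity, (21·134/79) = (21/79)·(134/79).
First factor (21/79):
21 ≡ 1 (mod 4), so quadratic reciprocity gives (21/79) = (79/21). Reduce: 79 ≡ 16 (mod 21). Now have (16/21).
Factor out 2: 16 = 2^4. Since 21 ≡ 5 (mod 8), (2/21) = -1, and (2/21)^4 = +1. Now have (1/21).
(1/21) = 1. Collecting the sign factors: 1.
Second factor (134/79):
Reduce the numerator: 134 ≡ 55 (mod 79), so (134/79) = (55/79).
Both 55 ≡ 3 and 79 ≡ 3 (mod 4), so reciprocity gives (55/79) = -(79/55). Reduce: 79 ≡ 24 (mod 55). Now have -(24/55).
Factor out 2: 24 = 2^3·3. Since 55 ≡ 7 (mod 8), (2/55) = +1, and (2/55)^3 = +1. Now have -(3/55).
Both 3 ≡ 3 and 55 ≡ 3 (mod 4), so reciprocity gives (3/55) = -(55/3). Reduce: 55 ≡ 1 (mod 3). Now have (1/3).
(1/3) = 1. Collecting the sign factors: 1.
Product: (1)·(1) = 1.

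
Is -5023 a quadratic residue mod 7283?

Pull out -1: (-5023/7283) = (-1/7283)·(5023/7283). Since 7283 ≡ 3 (mod 4), (-1/7283) = -1. Now have -(5023/7283).
Both 5023 ≡ 3 and 7283 ≡ 3 (mod 4), so reciprocity gives (5023/7283) = -(7283/5023). Reduce: 7283 ≡ 2260 (mod 5023). Now have (2260/5023).
Factor out 2: 2260 = 2^2·565. Since 5023 ≡ 7 (mod 8), (2/5023) = +1, and (2/5023)^2 = +1. Now have (565/5023).
565 ≡ 1 (mod 4), so quadratic reciprocity gives (565/5023) = (5023/565). Reduce: 5023 ≡ 503 (mod 565). Now have (503/565).
565 ≡ 1 (mod 4), so quadratic reciprocity gives (503/565) = (565/503). Reduce: 565 ≡ 62 (mod 503). Now have (62/503).
Factor out 2: 62 = 2·31. Since 503 ≡ 7 (mod 8), (2/503) = +1. Now have (31/503).
Both 31 ≡ 3 and 503 ≡ 3 (mod 4), so reciprocity gives (31/503) = -(503/31). Reduce: 503 ≡ 7 (mod 31). Now have -(7/31).
Both 7 ≡ 3 and 31 ≡ 3 (mod 4), so reciprocity gives (7/31) = -(31/7). Reduce: 31 ≡ 3 (mod 7). Now have (3/7).
Both 3 ≡ 3 and 7 ≡ 3 (mod 4), so reciprocity gives (3/7) = -(7/3). Reduce: 7 ≡ 1 (mod 3). Now have -(1/3).
(1/3) = 1. Collecting the sign factors: -1.
(-5023/7283) = -1, and 7283 is prime, so -5023 is not a quadratic residue mod 7283.

no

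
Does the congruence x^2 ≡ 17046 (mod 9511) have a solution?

no

(17046/9511)
  = (7535/9511)    [17046 ≡ 7535 mod 9511]
  = -(9511/7535)    [QR: both ≡ 3 mod 4, sign flips]
  = -(1976/7535)    [9511 ≡ 1976 mod 7535]
  = -(247/7535)    [7535 ≡ 7 mod 8 ⇒ (2/7535)^3 = +1]
  = (7535/247)    [QR: both ≡ 3 mod 4, sign flips]
  = (125/247)    [7535 ≡ 125 mod 247]
  = (247/125)    [QR: 125 ≡ 1 mod 4, sign kept]
  = (122/125)    [247 ≡ 122 mod 125]
  = -(61/125)    [125 ≡ 5 mod 8 ⇒ (2/125) = -1]
  = -(125/61)    [QR: 61 ≡ 1 mod 4, sign kept]
  = -(3/61)    [125 ≡ 3 mod 61]
  = -(61/3)    [QR: 61 ≡ 1 mod 4, sign kept]
  = -(1/3)    [61 ≡ 1 mod 3]
  = -1    [(1/3) = 1]
(17046/9511) = -1, and 9511 is prime, so 17046 is not a quadratic residue mod 9511.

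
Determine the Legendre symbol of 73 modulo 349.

1

(73/349)
  = (349/73)    [QR: 73 ≡ 1 mod 4, sign kept]
  = (57/73)    [349 ≡ 57 mod 73]
  = (73/57)    [QR: 57 ≡ 1 mod 4, sign kept]
  = (16/57)    [73 ≡ 16 mod 57]
  = (1/57)    [57 ≡ 1 mod 8 ⇒ (2/57)^4 = +1]
  = 1    [(1/57) = 1]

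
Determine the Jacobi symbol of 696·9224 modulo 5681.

By multiplicativity, (696·9224/5681) = (696/5681)·(9224/5681).
First factor (696/5681):
(696/5681)
  = (87/5681)    [5681 ≡ 1 mod 8 ⇒ (2/5681)^3 = +1]
  = (5681/87)    [QR: 5681 ≡ 1 mod 4, sign kept]
  = (26/87)    [5681 ≡ 26 mod 87]
  = (13/87)    [87 ≡ 7 mod 8 ⇒ (2/87) = +1]
  = (87/13)    [QR: 13 ≡ 1 mod 4, sign kept]
  = (9/13)    [87 ≡ 9 mod 13]
  = (13/9)    [QR: 9 ≡ 1 mod 4, sign kept]
  = (4/9)    [13 ≡ 4 mod 9]
  = (1/9)    [9 ≡ 1 mod 8 ⇒ (2/9)^2 = +1]
  = 1    [(1/9) = 1]
Second factor (9224/5681):
(9224/5681)
  = (3543/5681)    [9224 ≡ 3543 mod 5681]
  = (5681/3543)    [QR: 5681 ≡ 1 mod 4, sign kept]
  = (2138/3543)    [5681 ≡ 2138 mod 3543]
  = (1069/3543)    [3543 ≡ 7 mod 8 ⇒ (2/3543) = +1]
  = (3543/1069)    [QR: 1069 ≡ 1 mod 4, sign kept]
  = (336/1069)    [3543 ≡ 336 mod 1069]
  = (21/1069)    [1069 ≡ 5 mod 8 ⇒ (2/1069)^4 = +1]
  = (1069/21)    [QR: 21 ≡ 1 mod 4, sign kept]
  = (19/21)    [1069 ≡ 19 mod 21]
  = (21/19)    [QR: 21 ≡ 1 mod 4, sign kept]
  = (2/19)    [21 ≡ 2 mod 19]
  = -(1/19)    [19 ≡ 3 mod 8 ⇒ (2/19) = -1]
  = -1    [(1/19) = 1]
Product: (1)·(-1) = -1.

-1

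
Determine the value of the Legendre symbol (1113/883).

Reduce the numerator: 1113 ≡ 230 (mod 883), so (1113/883) = (230/883).
Factor out 2: 230 = 2·115. Since 883 ≡ 3 (mod 8), (2/883) = -1. Now have -(115/883).
Both 115 ≡ 3 and 883 ≡ 3 (mod 4), so reciprocity gives (115/883) = -(883/115). Reduce: 883 ≡ 78 (mod 115). Now have (78/115).
Factor out 2: 78 = 2·39. Since 115 ≡ 3 (mod 8), (2/115) = -1. Now have -(39/115).
Both 39 ≡ 3 and 115 ≡ 3 (mod 4), so reciprocity gives (39/115) = -(115/39). Reduce: 115 ≡ 37 (mod 39). Now have (37/39).
37 ≡ 1 (mod 4), so quadratic reciprocity gives (37/39) = (39/37). Reduce: 39 ≡ 2 (mod 37). Now have (2/37).
Factor out 2: 2 = 2. Since 37 ≡ 5 (mod 8), (2/37) = -1. Now have -(1/37).
(1/37) = 1. Collecting the sign factors: -1.

-1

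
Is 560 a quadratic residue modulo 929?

(560/929)
  = (35/929)    [929 ≡ 1 mod 8 ⇒ (2/929)^4 = +1]
  = (929/35)    [QR: 929 ≡ 1 mod 4, sign kept]
  = (19/35)    [929 ≡ 19 mod 35]
  = -(35/19)    [QR: both ≡ 3 mod 4, sign flips]
  = -(16/19)    [35 ≡ 16 mod 19]
  = -(1/19)    [19 ≡ 3 mod 8 ⇒ (2/19)^4 = +1]
  = -1    [(1/19) = 1]
(560/929) = -1, and 929 is prime, so 560 is not a quadratic residue mod 929.

no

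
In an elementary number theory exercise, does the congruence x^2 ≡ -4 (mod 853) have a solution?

yes

(-4/853)
  = (4/853)    [853 ≡ 1 mod 4 ⇒ (-1/853) = +1]
  = (1/853)    [853 ≡ 5 mod 8 ⇒ (2/853)^2 = +1]
  = 1    [(1/853) = 1]
The Legendre symbol is 1, so x^2 ≡ -4 (mod 853) has solution.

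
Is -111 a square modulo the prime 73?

yes

Reduce the numerator: -111 ≡ 35 (mod 73), so (-111/73) = (35/73).
73 ≡ 1 (mod 4), so quadratic reciprocity gives (35/73) = (73/35). Reduce: 73 ≡ 3 (mod 35). Now have (3/35).
Both 3 ≡ 3 and 35 ≡ 3 (mod 4), so reciprocity gives (3/35) = -(35/3). Reduce: 35 ≡ 2 (mod 3). Now have -(2/3).
Factor out 2: 2 = 2. Since 3 ≡ 3 (mod 8), (2/3) = -1. Now have (1/3).
(1/3) = 1. Collecting the sign factors: 1.
The Legendre symbol is 1, so x^2 ≡ -111 (mod 73) has solution.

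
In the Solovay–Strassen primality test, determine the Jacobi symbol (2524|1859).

1

(2524|1859)
  = (665|1859)    [2524 ≡ 665 mod 1859]
  = (1859|665)    [QR: 665 ≡ 1 mod 4, sign kept]
  = (529|665)    [1859 ≡ 529 mod 665]
  = (665|529)    [QR: 529 ≡ 1 mod 4, sign kept]
  = (136|529)    [665 ≡ 136 mod 529]
  = (17|529)    [529 ≡ 1 mod 8 ⇒ (2|529)^3 = +1]
  = (529|17)    [QR: 17 ≡ 1 mod 4, sign kept]
  = (2|17)    [529 ≡ 2 mod 17]
  = (1|17)    [17 ≡ 1 mod 8 ⇒ (2|17) = +1]
  = 1    [(1|17) = 1]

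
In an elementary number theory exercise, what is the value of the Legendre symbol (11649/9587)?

-1

(11649/9587)
  = (2062/9587)    [11649 ≡ 2062 mod 9587]
  = -(1031/9587)    [9587 ≡ 3 mod 8 ⇒ (2/9587) = -1]
  = (9587/1031)    [QR: both ≡ 3 mod 4, sign flips]
  = (308/1031)    [9587 ≡ 308 mod 1031]
  = (77/1031)    [1031 ≡ 7 mod 8 ⇒ (2/1031)^2 = +1]
  = (1031/77)    [QR: 77 ≡ 1 mod 4, sign kept]
  = (30/77)    [1031 ≡ 30 mod 77]
  = -(15/77)    [77 ≡ 5 mod 8 ⇒ (2/77) = -1]
  = -(77/15)    [QR: 77 ≡ 1 mod 4, sign kept]
  = -(2/15)    [77 ≡ 2 mod 15]
  = -(1/15)    [15 ≡ 7 mod 8 ⇒ (2/15) = +1]
  = -1    [(1/15) = 1]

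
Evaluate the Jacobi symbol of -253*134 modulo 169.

By multiplicativity, (-253·134/169) = (-253/169)·(134/169).
First factor (-253/169):
Reduce the numerator: -253 ≡ 85 (mod 169), so (-253/169) = (85/169).
85 ≡ 1 (mod 4), so quadratic reciprocity gives (85/169) = (169/85). Reduce: 169 ≡ 84 (mod 85). Now have (84/85).
Factor out 2: 84 = 2^2·21. Since 85 ≡ 5 (mod 8), (2/85) = -1, and (2/85)^2 = +1. Now have (21/85).
21 ≡ 1 (mod 4), so quadratic reciprocity gives (21/85) = (85/21). Reduce: 85 ≡ 1 (mod 21). Now have (1/21).
(1/21) = 1. Collecting the sign factors: 1.
Second factor (134/169):
Factor out 2: 134 = 2·67. Since 169 ≡ 1 (mod 8), (2/169) = +1. Now have (67/169).
169 ≡ 1 (mod 4), so quadratic reciprocity gives (67/169) = (169/67). Reduce: 169 ≡ 35 (mod 67). Now have (35/67).
Both 35 ≡ 3 and 67 ≡ 3 (mod 4), so reciprocity gives (35/67) = -(67/35). Reduce: 67 ≡ 32 (mod 35). Now have -(32/35).
Factor out 2: 32 = 2^5. Since 35 ≡ 3 (mod 8), (2/35) = -1, and (2/35)^5 = -1. Now have (1/35).
(1/35) = 1. Collecting the sign factors: 1.
Product: (1)·(1) = 1.

1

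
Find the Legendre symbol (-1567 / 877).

(-1567 / 877)
  = (1567 / 877)    [877 ≡ 1 mod 4 ⇒ (-1 / 877) = +1]
  = (690 / 877)    [1567 ≡ 690 mod 877]
  = -(345 / 877)    [877 ≡ 5 mod 8 ⇒ (2 / 877) = -1]
  = -(877 / 345)    [QR: 345 ≡ 1 mod 4, sign kept]
  = -(187 / 345)    [877 ≡ 187 mod 345]
  = -(345 / 187)    [QR: 345 ≡ 1 mod 4, sign kept]
  = -(158 / 187)    [345 ≡ 158 mod 187]
  = (79 / 187)    [187 ≡ 3 mod 8 ⇒ (2 / 187) = -1]
  = -(187 / 79)    [QR: both ≡ 3 mod 4, sign flips]
  = -(29 / 79)    [187 ≡ 29 mod 79]
  = -(79 / 29)    [QR: 29 ≡ 1 mod 4, sign kept]
  = -(21 / 29)    [79 ≡ 21 mod 29]
  = -(29 / 21)    [QR: 21 ≡ 1 mod 4, sign kept]
  = -(8 / 21)    [29 ≡ 8 mod 21]
  = (1 / 21)    [21 ≡ 5 mod 8 ⇒ (2 / 21)^3 = -1]
  = 1    [(1 / 21) = 1]

1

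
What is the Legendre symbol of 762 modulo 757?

Reduce the numerator: 762 ≡ 5 (mod 757), so (762/757) = (5/757).
5 ≡ 1 (mod 4), so quadratic reciprocity gives (5/757) = (757/5). Reduce: 757 ≡ 2 (mod 5). Now have (2/5).
Factor out 2: 2 = 2. Since 5 ≡ 5 (mod 8), (2/5) = -1. Now have -(1/5).
(1/5) = 1. Collecting the sign factors: -1.

-1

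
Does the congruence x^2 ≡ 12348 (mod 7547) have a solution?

no

Reduce the numerator: 12348 ≡ 4801 (mod 7547), so (12348|7547) = (4801|7547).
4801 ≡ 1 (mod 4), so quadratic reciprocity gives (4801|7547) = (7547|4801). Reduce: 7547 ≡ 2746 (mod 4801). Now have (2746|4801).
Factor out 2: 2746 = 2·1373. Since 4801 ≡ 1 (mod 8), (2|4801) = +1. Now have (1373|4801).
1373 ≡ 1 (mod 4), so quadratic reciprocity gives (1373|4801) = (4801|1373). Reduce: 4801 ≡ 682 (mod 1373). Now have (682|1373).
Factor out 2: 682 = 2·341. Since 1373 ≡ 5 (mod 8), (2|1373) = -1. Now have -(341|1373).
341 ≡ 1 (mod 4), so quadratic reciprocity gives (341|1373) = (1373|341). Reduce: 1373 ≡ 9 (mod 341). Now have -(9|341).
9 ≡ 1 (mod 4), so quadratic reciprocity gives (9|341) = (341|9). Reduce: 341 ≡ 8 (mod 9). Now have -(8|9).
Factor out 2: 8 = 2^3. Since 9 ≡ 1 (mod 8), (2|9) = +1, and (2|9)^3 = +1. Now have -(1|9).
(1|9) = 1. Collecting the sign factors: -1.
(12348|7547) = -1, and 7547 is prime, so 12348 is not a quadratic residue mod 7547.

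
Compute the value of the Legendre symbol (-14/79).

1

Pull out -1: (-14/79) = (-1/79)·(14/79). Since 79 ≡ 3 (mod 4), (-1/79) = -1. Now have -(14/79).
Factor out 2: 14 = 2·7. Since 79 ≡ 7 (mod 8), (2/79) = +1. Now have -(7/79).
Both 7 ≡ 3 and 79 ≡ 3 (mod 4), so reciprocity gives (7/79) = -(79/7). Reduce: 79 ≡ 2 (mod 7). Now have (2/7).
Factor out 2: 2 = 2. Since 7 ≡ 7 (mod 8), (2/7) = +1. Now have (1/7).
(1/7) = 1. Collecting the sign factors: 1.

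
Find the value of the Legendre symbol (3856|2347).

Reduce the numerator: 3856 ≡ 1509 (mod 2347), so (3856|2347) = (1509|2347).
1509 ≡ 1 (mod 4), so quadratic reciprocity gives (1509|2347) = (2347|1509). Reduce: 2347 ≡ 838 (mod 1509). Now have (838|1509).
Factor out 2: 838 = 2·419. Since 1509 ≡ 5 (mod 8), (2|1509) = -1. Now have -(419|1509).
1509 ≡ 1 (mod 4), so quadratic reciprocity gives (419|1509) = (1509|419). Reduce: 1509 ≡ 252 (mod 419). Now have -(252|419).
Factor out 2: 252 = 2^2·63. Since 419 ≡ 3 (mod 8), (2|419) = -1, and (2|419)^2 = +1. Now have -(63|419).
Both 63 ≡ 3 and 419 ≡ 3 (mod 4), so reciprocity gives (63|419) = -(419|63). Reduce: 419 ≡ 41 (mod 63). Now have (41|63).
41 ≡ 1 (mod 4), so quadratic reciprocity gives (41|63) = (63|41). Reduce: 63 ≡ 22 (mod 41). Now have (22|41).
Factor out 2: 22 = 2·11. Since 41 ≡ 1 (mod 8), (2|41) = +1. Now have (11|41).
41 ≡ 1 (mod 4), so quadratic reciprocity gives (11|41) = (41|11). Reduce: 41 ≡ 8 (mod 11). Now have (8|11).
Factor out 2: 8 = 2^3. Since 11 ≡ 3 (mod 8), (2|11) = -1, and (2|11)^3 = -1. Now have -(1|11).
(1|11) = 1. Collecting the sign factors: -1.

-1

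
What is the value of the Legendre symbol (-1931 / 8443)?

(-1931 / 8443)
  = -(1931 / 8443)    [8443 ≡ 3 mod 4 ⇒ (-1 / 8443) = -1]
  = (8443 / 1931)    [QR: both ≡ 3 mod 4, sign flips]
  = (719 / 1931)    [8443 ≡ 719 mod 1931]
  = -(1931 / 719)    [QR: both ≡ 3 mod 4, sign flips]
  = -(493 / 719)    [1931 ≡ 493 mod 719]
  = -(719 / 493)    [QR: 493 ≡ 1 mod 4, sign kept]
  = -(226 / 493)    [719 ≡ 226 mod 493]
  = (113 / 493)    [493 ≡ 5 mod 8 ⇒ (2 / 493) = -1]
  = (493 / 113)    [QR: 113 ≡ 1 mod 4, sign kept]
  = (41 / 113)    [493 ≡ 41 mod 113]
  = (113 / 41)    [QR: 41 ≡ 1 mod 4, sign kept]
  = (31 / 41)    [113 ≡ 31 mod 41]
  = (41 / 31)    [QR: 41 ≡ 1 mod 4, sign kept]
  = (10 / 31)    [41 ≡ 10 mod 31]
  = (5 / 31)    [31 ≡ 7 mod 8 ⇒ (2 / 31) = +1]
  = (31 / 5)    [QR: 5 ≡ 1 mod 4, sign kept]
  = (1 / 5)    [31 ≡ 1 mod 5]
  = 1    [(1 / 5) = 1]

1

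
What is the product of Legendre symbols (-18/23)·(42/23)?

1

By multiplicativity, (-18·42/23) = (-18/23)·(42/23).
First factor (-18/23):
Pull out -1: (-18/23) = (-1/23)·(18/23). Since 23 ≡ 3 (mod 4), (-1/23) = -1. Now have -(18/23).
Factor out 2: 18 = 2·9. Since 23 ≡ 7 (mod 8), (2/23) = +1. Now have -(9/23).
9 ≡ 1 (mod 4), so quadratic reciprocity gives (9/23) = (23/9). Reduce: 23 ≡ 5 (mod 9). Now have -(5/9).
5 ≡ 1 (mod 4), so quadratic reciprocity gives (5/9) = (9/5). Reduce: 9 ≡ 4 (mod 5). Now have -(4/5).
Factor out 2: 4 = 2^2. Since 5 ≡ 5 (mod 8), (2/5) = -1, and (2/5)^2 = +1. Now have -(1/5).
(1/5) = 1. Collecting the sign factors: -1.
Second factor (42/23):
Reduce the numerator: 42 ≡ 19 (mod 23), so (42/23) = (19/23).
Both 19 ≡ 3 and 23 ≡ 3 (mod 4), so reciprocity gives (19/23) = -(23/19). Reduce: 23 ≡ 4 (mod 19). Now have -(4/19).
Factor out 2: 4 = 2^2. Since 19 ≡ 3 (mod 8), (2/19) = -1, and (2/19)^2 = +1. Now have -(1/19).
(1/19) = 1. Collecting the sign factors: -1.
Product: (-1)·(-1) = 1.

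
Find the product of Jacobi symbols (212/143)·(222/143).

By multiplicativity, (212·222/143) = (212/143)·(222/143).
First factor (212/143):
(212/143)
  = (69/143)    [212 ≡ 69 mod 143]
  = (143/69)    [QR: 69 ≡ 1 mod 4, sign kept]
  = (5/69)    [143 ≡ 5 mod 69]
  = (69/5)    [QR: 5 ≡ 1 mod 4, sign kept]
  = (4/5)    [69 ≡ 4 mod 5]
  = (1/5)    [5 ≡ 5 mod 8 ⇒ (2/5)^2 = +1]
  = 1    [(1/5) = 1]
Second factor (222/143):
(222/143)
  = (79/143)    [222 ≡ 79 mod 143]
  = -(143/79)    [QR: both ≡ 3 mod 4, sign flips]
  = -(64/79)    [143 ≡ 64 mod 79]
  = -(1/79)    [79 ≡ 7 mod 8 ⇒ (2/79)^6 = +1]
  = -1    [(1/79) = 1]
Product: (1)·(-1) = -1.

-1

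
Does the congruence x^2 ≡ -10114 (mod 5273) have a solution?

(-10114/5273)
  = (432/5273)    [-10114 ≡ 432 mod 5273]
  = (27/5273)    [5273 ≡ 1 mod 8 ⇒ (2/5273)^4 = +1]
  = (5273/27)    [QR: 5273 ≡ 1 mod 4, sign kept]
  = (8/27)    [5273 ≡ 8 mod 27]
  = -(1/27)    [27 ≡ 3 mod 8 ⇒ (2/27)^3 = -1]
  = -1    [(1/27) = 1]
The Legendre symbol is -1, so x^2 ≡ -10114 (mod 5273) has no solution.

no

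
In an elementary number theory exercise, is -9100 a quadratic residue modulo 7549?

no

(-9100/7549)
  = (5998/7549)    [-9100 ≡ 5998 mod 7549]
  = -(2999/7549)    [7549 ≡ 5 mod 8 ⇒ (2/7549) = -1]
  = -(7549/2999)    [QR: 7549 ≡ 1 mod 4, sign kept]
  = -(1551/2999)    [7549 ≡ 1551 mod 2999]
  = (2999/1551)    [QR: both ≡ 3 mod 4, sign flips]
  = (1448/1551)    [2999 ≡ 1448 mod 1551]
  = (181/1551)    [1551 ≡ 7 mod 8 ⇒ (2/1551)^3 = +1]
  = (1551/181)    [QR: 181 ≡ 1 mod 4, sign kept]
  = (103/181)    [1551 ≡ 103 mod 181]
  = (181/103)    [QR: 181 ≡ 1 mod 4, sign kept]
  = (78/103)    [181 ≡ 78 mod 103]
  = (39/103)    [103 ≡ 7 mod 8 ⇒ (2/103) = +1]
  = -(103/39)    [QR: both ≡ 3 mod 4, sign flips]
  = -(25/39)    [103 ≡ 25 mod 39]
  = -(39/25)    [QR: 25 ≡ 1 mod 4, sign kept]
  = -(14/25)    [39 ≡ 14 mod 25]
  = -(7/25)    [25 ≡ 1 mod 8 ⇒ (2/25) = +1]
  = -(25/7)    [QR: 25 ≡ 1 mod 4, sign kept]
  = -(4/7)    [25 ≡ 4 mod 7]
  = -(1/7)    [7 ≡ 7 mod 8 ⇒ (2/7)^2 = +1]
  = -1    [(1/7) = 1]
The Legendre symbol is -1, so x^2 ≡ -9100 (mod 7549) has no solution.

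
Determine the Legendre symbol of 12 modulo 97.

1

Factor out 2: 12 = 2^2·3. Since 97 ≡ 1 (mod 8), (2 / 97) = +1, and (2 / 97)^2 = +1. Now have (3 / 97).
97 ≡ 1 (mod 4), so quadratic reciprocity gives (3 / 97) = (97 / 3). Reduce: 97 ≡ 1 (mod 3). Now have (1 / 3).
(1 / 3) = 1. Collecting the sign factors: 1.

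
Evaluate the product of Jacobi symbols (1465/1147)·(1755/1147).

By multiplicativity, (1465·1755/1147) = (1465/1147)·(1755/1147).
First factor (1465/1147):
(1465/1147)
  = (318/1147)    [1465 ≡ 318 mod 1147]
  = -(159/1147)    [1147 ≡ 3 mod 8 ⇒ (2/1147) = -1]
  = (1147/159)    [QR: both ≡ 3 mod 4, sign flips]
  = (34/159)    [1147 ≡ 34 mod 159]
  = (17/159)    [159 ≡ 7 mod 8 ⇒ (2/159) = +1]
  = (159/17)    [QR: 17 ≡ 1 mod 4, sign kept]
  = (6/17)    [159 ≡ 6 mod 17]
  = (3/17)    [17 ≡ 1 mod 8 ⇒ (2/17) = +1]
  = (17/3)    [QR: 17 ≡ 1 mod 4, sign kept]
  = (2/3)    [17 ≡ 2 mod 3]
  = -(1/3)    [3 ≡ 3 mod 8 ⇒ (2/3) = -1]
  = -1    [(1/3) = 1]
Second factor (1755/1147):
(1755/1147)
  = (608/1147)    [1755 ≡ 608 mod 1147]
  = -(19/1147)    [1147 ≡ 3 mod 8 ⇒ (2/1147)^5 = -1]
  = (1147/19)    [QR: both ≡ 3 mod 4, sign flips]
  = (7/19)    [1147 ≡ 7 mod 19]
  = -(19/7)    [QR: both ≡ 3 mod 4, sign flips]
  = -(5/7)    [19 ≡ 5 mod 7]
  = -(7/5)    [QR: 5 ≡ 1 mod 4, sign kept]
  = -(2/5)    [7 ≡ 2 mod 5]
  = (1/5)    [5 ≡ 5 mod 8 ⇒ (2/5) = -1]
  = 1    [(1/5) = 1]
Product: (-1)·(1) = -1.

-1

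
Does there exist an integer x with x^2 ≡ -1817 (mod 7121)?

Reduce the numerator: -1817 ≡ 5304 (mod 7121), so (-1817/7121) = (5304/7121).
Factor out 2: 5304 = 2^3·663. Since 7121 ≡ 1 (mod 8), (2/7121) = +1, and (2/7121)^3 = +1. Now have (663/7121).
7121 ≡ 1 (mod 4), so quadratic reciprocity gives (663/7121) = (7121/663). Reduce: 7121 ≡ 491 (mod 663). Now have (491/663).
Both 491 ≡ 3 and 663 ≡ 3 (mod 4), so reciprocity gives (491/663) = -(663/491). Reduce: 663 ≡ 172 (mod 491). Now have -(172/491).
Factor out 2: 172 = 2^2·43. Since 491 ≡ 3 (mod 8), (2/491) = -1, and (2/491)^2 = +1. Now have -(43/491).
Both 43 ≡ 3 and 491 ≡ 3 (mod 4), so reciprocity gives (43/491) = -(491/43). Reduce: 491 ≡ 18 (mod 43). Now have (18/43).
Factor out 2: 18 = 2·9. Since 43 ≡ 3 (mod 8), (2/43) = -1. Now have -(9/43).
9 ≡ 1 (mod 4), so quadratic reciprocity gives (9/43) = (43/9). Reduce: 43 ≡ 7 (mod 9). Now have -(7/9).
9 ≡ 1 (mod 4), so quadratic reciprocity gives (7/9) = (9/7). Reduce: 9 ≡ 2 (mod 7). Now have -(2/7).
Factor out 2: 2 = 2. Since 7 ≡ 7 (mod 8), (2/7) = +1. Now have -(1/7).
(1/7) = 1. Collecting the sign factors: -1.
(-1817/7121) = -1, and 7121 is prime, so -1817 is not a quadratic residue mod 7121.

no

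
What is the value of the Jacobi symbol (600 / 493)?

-1

(600 / 493)
  = (107 / 493)    [600 ≡ 107 mod 493]
  = (493 / 107)    [QR: 493 ≡ 1 mod 4, sign kept]
  = (65 / 107)    [493 ≡ 65 mod 107]
  = (107 / 65)    [QR: 65 ≡ 1 mod 4, sign kept]
  = (42 / 65)    [107 ≡ 42 mod 65]
  = (21 / 65)    [65 ≡ 1 mod 8 ⇒ (2 / 65) = +1]
  = (65 / 21)    [QR: 21 ≡ 1 mod 4, sign kept]
  = (2 / 21)    [65 ≡ 2 mod 21]
  = -(1 / 21)    [21 ≡ 5 mod 8 ⇒ (2 / 21) = -1]
  = -1    [(1 / 21) = 1]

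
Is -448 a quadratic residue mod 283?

(-448|283)
  = -(448|283)    [283 ≡ 3 mod 4 ⇒ (-1|283) = -1]
  = -(165|283)    [448 ≡ 165 mod 283]
  = -(283|165)    [QR: 165 ≡ 1 mod 4, sign kept]
  = -(118|165)    [283 ≡ 118 mod 165]
  = (59|165)    [165 ≡ 5 mod 8 ⇒ (2|165) = -1]
  = (165|59)    [QR: 165 ≡ 1 mod 4, sign kept]
  = (47|59)    [165 ≡ 47 mod 59]
  = -(59|47)    [QR: both ≡ 3 mod 4, sign flips]
  = -(12|47)    [59 ≡ 12 mod 47]
  = -(3|47)    [47 ≡ 7 mod 8 ⇒ (2|47)^2 = +1]
  = (47|3)    [QR: both ≡ 3 mod 4, sign flips]
  = (2|3)    [47 ≡ 2 mod 3]
  = -(1|3)    [3 ≡ 3 mod 8 ⇒ (2|3) = -1]
  = -1    [(1|3) = 1]
The Legendre symbol is -1, so x^2 ≡ -448 (mod 283) has no solution.

no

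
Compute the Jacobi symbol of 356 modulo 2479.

-1

Factor out 2: 356 = 2^2·89. Since 2479 ≡ 7 (mod 8), (2|2479) = +1, and (2|2479)^2 = +1. Now have (89|2479).
89 ≡ 1 (mod 4), so quadratic reciprocity gives (89|2479) = (2479|89). Reduce: 2479 ≡ 76 (mod 89). Now have (76|89).
Factor out 2: 76 = 2^2·19. Since 89 ≡ 1 (mod 8), (2|89) = +1, and (2|89)^2 = +1. Now have (19|89).
89 ≡ 1 (mod 4), so quadratic reciprocity gives (19|89) = (89|19). Reduce: 89 ≡ 13 (mod 19). Now have (13|19).
13 ≡ 1 (mod 4), so quadratic reciprocity gives (13|19) = (19|13). Reduce: 19 ≡ 6 (mod 13). Now have (6|13).
Factor out 2: 6 = 2·3. Since 13 ≡ 5 (mod 8), (2|13) = -1. Now have -(3|13).
13 ≡ 1 (mod 4), so quadratic reciprocity gives (3|13) = (13|3). Reduce: 13 ≡ 1 (mod 3). Now have -(1|3).
(1|3) = 1. Collecting the sign factors: -1.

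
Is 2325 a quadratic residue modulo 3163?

yes

2325 ≡ 1 (mod 4), so quadratic reciprocity gives (2325|3163) = (3163|2325). Reduce: 3163 ≡ 838 (mod 2325). Now have (838|2325).
Factor out 2: 838 = 2·419. Since 2325 ≡ 5 (mod 8), (2|2325) = -1. Now have -(419|2325).
2325 ≡ 1 (mod 4), so quadratic reciprocity gives (419|2325) = (2325|419). Reduce: 2325 ≡ 230 (mod 419). Now have -(230|419).
Factor out 2: 230 = 2·115. Since 419 ≡ 3 (mod 8), (2|419) = -1. Now have (115|419).
Both 115 ≡ 3 and 419 ≡ 3 (mod 4), so reciprocity gives (115|419) = -(419|115). Reduce: 419 ≡ 74 (mod 115). Now have -(74|115).
Factor out 2: 74 = 2·37. Since 115 ≡ 3 (mod 8), (2|115) = -1. Now have (37|115).
37 ≡ 1 (mod 4), so quadratic reciprocity gives (37|115) = (115|37). Reduce: 115 ≡ 4 (mod 37). Now have (4|37).
Factor out 2: 4 = 2^2. Since 37 ≡ 5 (mod 8), (2|37) = -1, and (2|37)^2 = +1. Now have (1|37).
(1|37) = 1. Collecting the sign factors: 1.
The Legendre symbol is 1, so x^2 ≡ 2325 (mod 3163) has solution.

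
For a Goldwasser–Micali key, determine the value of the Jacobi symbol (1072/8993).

(1072/8993)
  = (67/8993)    [8993 ≡ 1 mod 8 ⇒ (2/8993)^4 = +1]
  = (8993/67)    [QR: 8993 ≡ 1 mod 4, sign kept]
  = (15/67)    [8993 ≡ 15 mod 67]
  = -(67/15)    [QR: both ≡ 3 mod 4, sign flips]
  = -(7/15)    [67 ≡ 7 mod 15]
  = (15/7)    [QR: both ≡ 3 mod 4, sign flips]
  = (1/7)    [15 ≡ 1 mod 7]
  = 1    [(1/7) = 1]

1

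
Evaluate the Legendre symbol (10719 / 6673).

1

(10719 / 6673)
  = (4046 / 6673)    [10719 ≡ 4046 mod 6673]
  = (2023 / 6673)    [6673 ≡ 1 mod 8 ⇒ (2 / 6673) = +1]
  = (6673 / 2023)    [QR: 6673 ≡ 1 mod 4, sign kept]
  = (604 / 2023)    [6673 ≡ 604 mod 2023]
  = (151 / 2023)    [2023 ≡ 7 mod 8 ⇒ (2 / 2023)^2 = +1]
  = -(2023 / 151)    [QR: both ≡ 3 mod 4, sign flips]
  = -(60 / 151)    [2023 ≡ 60 mod 151]
  = -(15 / 151)    [151 ≡ 7 mod 8 ⇒ (2 / 151)^2 = +1]
  = (151 / 15)    [QR: both ≡ 3 mod 4, sign flips]
  = (1 / 15)    [151 ≡ 1 mod 15]
  = 1    [(1 / 15) = 1]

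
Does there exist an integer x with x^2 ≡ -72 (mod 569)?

yes

(-72/569)
  = (72/569)    [569 ≡ 1 mod 4 ⇒ (-1/569) = +1]
  = (9/569)    [569 ≡ 1 mod 8 ⇒ (2/569)^3 = +1]
  = (569/9)    [QR: 9 ≡ 1 mod 4, sign kept]
  = (2/9)    [569 ≡ 2 mod 9]
  = (1/9)    [9 ≡ 1 mod 8 ⇒ (2/9) = +1]
  = 1    [(1/9) = 1]
The Legendre symbol is 1, so x^2 ≡ -72 (mod 569) has solution.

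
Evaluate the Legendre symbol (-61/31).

(-61/31)
  = (1/31)    [-61 ≡ 1 mod 31]
  = 1    [(1/31) = 1]

1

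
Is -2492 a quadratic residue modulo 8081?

Reduce the numerator: -2492 ≡ 5589 (mod 8081), so (-2492/8081) = (5589/8081).
5589 ≡ 1 (mod 4), so quadratic reciprocity gives (5589/8081) = (8081/5589). Reduce: 8081 ≡ 2492 (mod 5589). Now have (2492/5589).
Factor out 2: 2492 = 2^2·623. Since 5589 ≡ 5 (mod 8), (2/5589) = -1, and (2/5589)^2 = +1. Now have (623/5589).
5589 ≡ 1 (mod 4), so quadratic reciprocity gives (623/5589) = (5589/623). Reduce: 5589 ≡ 605 (mod 623). Now have (605/623).
605 ≡ 1 (mod 4), so quadratic reciprocity gives (605/623) = (623/605). Reduce: 623 ≡ 18 (mod 605). Now have (18/605).
Factor out 2: 18 = 2·9. Since 605 ≡ 5 (mod 8), (2/605) = -1. Now have -(9/605).
9 ≡ 1 (mod 4), so quadratic reciprocity gives (9/605) = (605/9). Reduce: 605 ≡ 2 (mod 9). Now have -(2/9).
Factor out 2: 2 = 2. Since 9 ≡ 1 (mod 8), (2/9) = +1. Now have -(1/9).
(1/9) = 1. Collecting the sign factors: -1.
(-2492/8081) = -1, and 8081 is prime, so -2492 is not a quadratic residue mod 8081.

no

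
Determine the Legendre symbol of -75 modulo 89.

Pull out -1: (-75 / 89) = (-1 / 89)·(75 / 89). Since 89 ≡ 1 (mod 4), (-1 / 89) = +1. Now have (75 / 89).
89 ≡ 1 (mod 4), so quadratic reciprocity gives (75 / 89) = (89 / 75). Reduce: 89 ≡ 14 (mod 75). Now have (14 / 75).
Factor out 2: 14 = 2·7. Since 75 ≡ 3 (mod 8), (2 / 75) = -1. Now have -(7 / 75).
Both 7 ≡ 3 and 75 ≡ 3 (mod 4), so reciprocity gives (7 / 75) = -(75 / 7). Reduce: 75 ≡ 5 (mod 7). Now have (5 / 7).
5 ≡ 1 (mod 4), so quadratic reciprocity gives (5 / 7) = (7 / 5). Reduce: 7 ≡ 2 (mod 5). Now have (2 / 5).
Factor out 2: 2 = 2. Since 5 ≡ 5 (mod 8), (2 / 5) = -1. Now have -(1 / 5).
(1 / 5) = 1. Collecting the sign factors: -1.

-1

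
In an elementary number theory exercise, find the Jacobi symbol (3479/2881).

-1

Reduce the numerator: 3479 ≡ 598 (mod 2881), so (3479/2881) = (598/2881).
Factor out 2: 598 = 2·299. Since 2881 ≡ 1 (mod 8), (2/2881) = +1. Now have (299/2881).
2881 ≡ 1 (mod 4), so quadratic reciprocity gives (299/2881) = (2881/299). Reduce: 2881 ≡ 190 (mod 299). Now have (190/299).
Factor out 2: 190 = 2·95. Since 299 ≡ 3 (mod 8), (2/299) = -1. Now have -(95/299).
Both 95 ≡ 3 and 299 ≡ 3 (mod 4), so reciprocity gives (95/299) = -(299/95). Reduce: 299 ≡ 14 (mod 95). Now have (14/95).
Factor out 2: 14 = 2·7. Since 95 ≡ 7 (mod 8), (2/95) = +1. Now have (7/95).
Both 7 ≡ 3 and 95 ≡ 3 (mod 4), so reciprocity gives (7/95) = -(95/7). Reduce: 95 ≡ 4 (mod 7). Now have -(4/7).
Factor out 2: 4 = 2^2. Since 7 ≡ 7 (mod 8), (2/7) = +1, and (2/7)^2 = +1. Now have -(1/7).
(1/7) = 1. Collecting the sign factors: -1.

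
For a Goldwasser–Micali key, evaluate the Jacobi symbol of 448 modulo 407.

-1

(448/407)
  = (41/407)    [448 ≡ 41 mod 407]
  = (407/41)    [QR: 41 ≡ 1 mod 4, sign kept]
  = (38/41)    [407 ≡ 38 mod 41]
  = (19/41)    [41 ≡ 1 mod 8 ⇒ (2/41) = +1]
  = (41/19)    [QR: 41 ≡ 1 mod 4, sign kept]
  = (3/19)    [41 ≡ 3 mod 19]
  = -(19/3)    [QR: both ≡ 3 mod 4, sign flips]
  = -(1/3)    [19 ≡ 1 mod 3]
  = -1    [(1/3) = 1]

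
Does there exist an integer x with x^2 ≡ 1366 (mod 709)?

Reduce the numerator: 1366 ≡ 657 (mod 709), so (1366/709) = (657/709).
657 ≡ 1 (mod 4), so quadratic reciprocity gives (657/709) = (709/657). Reduce: 709 ≡ 52 (mod 657). Now have (52/657).
Factor out 2: 52 = 2^2·13. Since 657 ≡ 1 (mod 8), (2/657) = +1, and (2/657)^2 = +1. Now have (13/657).
13 ≡ 1 (mod 4), so quadratic reciprocity gives (13/657) = (657/13). Reduce: 657 ≡ 7 (mod 13). Now have (7/13).
13 ≡ 1 (mod 4), so quadratic reciprocity gives (7/13) = (13/7). Reduce: 13 ≡ 6 (mod 7). Now have (6/7).
Factor out 2: 6 = 2·3. Since 7 ≡ 7 (mod 8), (2/7) = +1. Now have (3/7).
Both 3 ≡ 3 and 7 ≡ 3 (mod 4), so reciprocity gives (3/7) = -(7/3). Reduce: 7 ≡ 1 (mod 3). Now have -(1/3).
(1/3) = 1. Collecting the sign factors: -1.
(1366/709) = -1, and 709 is prime, so 1366 is not a quadratic residue mod 709.

no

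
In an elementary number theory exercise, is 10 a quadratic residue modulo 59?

(10/59)
  = -(5/59)    [59 ≡ 3 mod 8 ⇒ (2/59) = -1]
  = -(59/5)    [QR: 5 ≡ 1 mod 4, sign kept]
  = -(4/5)    [59 ≡ 4 mod 5]
  = -(1/5)    [5 ≡ 5 mod 8 ⇒ (2/5)^2 = +1]
  = -1    [(1/5) = 1]
(10/59) = -1, and 59 is prime, so 10 is not a quadratic residue mod 59.

no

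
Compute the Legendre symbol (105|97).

(105|97)
  = (8|97)    [105 ≡ 8 mod 97]
  = (1|97)    [97 ≡ 1 mod 8 ⇒ (2|97)^3 = +1]
  = 1    [(1|97) = 1]

1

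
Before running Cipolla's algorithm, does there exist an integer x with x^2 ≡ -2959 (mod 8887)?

yes

(-2959/8887)
  = -(2959/8887)    [8887 ≡ 3 mod 4 ⇒ (-1/8887) = -1]
  = (8887/2959)    [QR: both ≡ 3 mod 4, sign flips]
  = (10/2959)    [8887 ≡ 10 mod 2959]
  = (5/2959)    [2959 ≡ 7 mod 8 ⇒ (2/2959) = +1]
  = (2959/5)    [QR: 5 ≡ 1 mod 4, sign kept]
  = (4/5)    [2959 ≡ 4 mod 5]
  = (1/5)    [5 ≡ 5 mod 8 ⇒ (2/5)^2 = +1]
  = 1    [(1/5) = 1]
The Legendre symbol is 1, so x^2 ≡ -2959 (mod 8887) has solution.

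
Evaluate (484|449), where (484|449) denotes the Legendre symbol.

Reduce the numerator: 484 ≡ 35 (mod 449), so (484|449) = (35|449).
449 ≡ 1 (mod 4), so quadratic reciprocity gives (35|449) = (449|35). Reduce: 449 ≡ 29 (mod 35). Now have (29|35).
29 ≡ 1 (mod 4), so quadratic reciprocity gives (29|35) = (35|29). Reduce: 35 ≡ 6 (mod 29). Now have (6|29).
Factor out 2: 6 = 2·3. Since 29 ≡ 5 (mod 8), (2|29) = -1. Now have -(3|29).
29 ≡ 1 (mod 4), so quadratic reciprocity gives (3|29) = (29|3). Reduce: 29 ≡ 2 (mod 3). Now have -(2|3).
Factor out 2: 2 = 2. Since 3 ≡ 3 (mod 8), (2|3) = -1. Now have (1|3).
(1|3) = 1. Collecting the sign factors: 1.

1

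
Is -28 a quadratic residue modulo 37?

Reduce the numerator: -28 ≡ 9 (mod 37), so (-28/37) = (9/37).
9 ≡ 1 (mod 4), so quadratic reciprocity gives (9/37) = (37/9). Reduce: 37 ≡ 1 (mod 9). Now have (1/9).
(1/9) = 1. Collecting the sign factors: 1.
The Legendre symbol is 1, so x^2 ≡ -28 (mod 37) has solution.

yes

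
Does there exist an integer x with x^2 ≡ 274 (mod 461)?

(274/461)
  = -(137/461)    [461 ≡ 5 mod 8 ⇒ (2/461) = -1]
  = -(461/137)    [QR: 137 ≡ 1 mod 4, sign kept]
  = -(50/137)    [461 ≡ 50 mod 137]
  = -(25/137)    [137 ≡ 1 mod 8 ⇒ (2/137) = +1]
  = -(137/25)    [QR: 25 ≡ 1 mod 4, sign kept]
  = -(12/25)    [137 ≡ 12 mod 25]
  = -(3/25)    [25 ≡ 1 mod 8 ⇒ (2/25)^2 = +1]
  = -(25/3)    [QR: 25 ≡ 1 mod 4, sign kept]
  = -(1/3)    [25 ≡ 1 mod 3]
  = -1    [(1/3) = 1]
The Legendre symbol is -1, so x^2 ≡ 274 (mod 461) has no solution.

no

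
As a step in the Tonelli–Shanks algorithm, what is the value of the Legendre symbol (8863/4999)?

Reduce the numerator: 8863 ≡ 3864 (mod 4999), so (8863/4999) = (3864/4999).
Factor out 2: 3864 = 2^3·483. Since 4999 ≡ 7 (mod 8), (2/4999) = +1, and (2/4999)^3 = +1. Now have (483/4999).
Both 483 ≡ 3 and 4999 ≡ 3 (mod 4), so reciprocity gives (483/4999) = -(4999/483). Reduce: 4999 ≡ 169 (mod 483). Now have -(169/483).
169 ≡ 1 (mod 4), so quadratic reciprocity gives (169/483) = (483/169). Reduce: 483 ≡ 145 (mod 169). Now have -(145/169).
145 ≡ 1 (mod 4), so quadratic reciprocity gives (145/169) = (169/145). Reduce: 169 ≡ 24 (mod 145). Now have -(24/145).
Factor out 2: 24 = 2^3·3. Since 145 ≡ 1 (mod 8), (2/145) = +1, and (2/145)^3 = +1. Now have -(3/145).
145 ≡ 1 (mod 4), so quadratic reciprocity gives (3/145) = (145/3). Reduce: 145 ≡ 1 (mod 3). Now have -(1/3).
(1/3) = 1. Collecting the sign factors: -1.

-1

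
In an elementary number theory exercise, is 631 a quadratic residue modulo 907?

yes

(631|907)
  = -(907|631)    [QR: both ≡ 3 mod 4, sign flips]
  = -(276|631)    [907 ≡ 276 mod 631]
  = -(69|631)    [631 ≡ 7 mod 8 ⇒ (2|631)^2 = +1]
  = -(631|69)    [QR: 69 ≡ 1 mod 4, sign kept]
  = -(10|69)    [631 ≡ 10 mod 69]
  = (5|69)    [69 ≡ 5 mod 8 ⇒ (2|69) = -1]
  = (69|5)    [QR: 5 ≡ 1 mod 4, sign kept]
  = (4|5)    [69 ≡ 4 mod 5]
  = (1|5)    [5 ≡ 5 mod 8 ⇒ (2|5)^2 = +1]
  = 1    [(1|5) = 1]
The Legendre symbol is 1, so x^2 ≡ 631 (mod 907) has solution.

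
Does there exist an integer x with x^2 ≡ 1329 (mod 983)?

Reduce the numerator: 1329 ≡ 346 (mod 983), so (1329/983) = (346/983).
Factor out 2: 346 = 2·173. Since 983 ≡ 7 (mod 8), (2/983) = +1. Now have (173/983).
173 ≡ 1 (mod 4), so quadratic reciprocity gives (173/983) = (983/173). Reduce: 983 ≡ 118 (mod 173). Now have (118/173).
Factor out 2: 118 = 2·59. Since 173 ≡ 5 (mod 8), (2/173) = -1. Now have -(59/173).
173 ≡ 1 (mod 4), so quadratic reciprocity gives (59/173) = (173/59). Reduce: 173 ≡ 55 (mod 59). Now have -(55/59).
Both 55 ≡ 3 and 59 ≡ 3 (mod 4), so reciprocity gives (55/59) = -(59/55). Reduce: 59 ≡ 4 (mod 55). Now have (4/55).
Factor out 2: 4 = 2^2. Since 55 ≡ 7 (mod 8), (2/55) = +1, and (2/55)^2 = +1. Now have (1/55).
(1/55) = 1. Collecting the sign factors: 1.
The Legendre symbol is 1, so x^2 ≡ 1329 (mod 983) has solution.

yes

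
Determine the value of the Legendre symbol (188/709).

1

Factor out 2: 188 = 2^2·47. Since 709 ≡ 5 (mod 8), (2/709) = -1, and (2/709)^2 = +1. Now have (47/709).
709 ≡ 1 (mod 4), so quadratic reciprocity gives (47/709) = (709/47). Reduce: 709 ≡ 4 (mod 47). Now have (4/47).
Factor out 2: 4 = 2^2. Since 47 ≡ 7 (mod 8), (2/47) = +1, and (2/47)^2 = +1. Now have (1/47).
(1/47) = 1. Collecting the sign factors: 1.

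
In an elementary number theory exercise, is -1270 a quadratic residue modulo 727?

Pull out -1: (-1270|727) = (-1|727)·(1270|727). Since 727 ≡ 3 (mod 4), (-1|727) = -1. Now have -(1270|727).
Reduce the numerator: 1270 ≡ 543 (mod 727), so (1270|727) = (543|727).
Both 543 ≡ 3 and 727 ≡ 3 (mod 4), so reciprocity gives (543|727) = -(727|543). Reduce: 727 ≡ 184 (mod 543). Now have (184|543).
Factor out 2: 184 = 2^3·23. Since 543 ≡ 7 (mod 8), (2|543) = +1, and (2|543)^3 = +1. Now have (23|543).
Both 23 ≡ 3 and 543 ≡ 3 (mod 4), so reciprocity gives (23|543) = -(543|23). Reduce: 543 ≡ 14 (mod 23). Now have -(14|23).
Factor out 2: 14 = 2·7. Since 23 ≡ 7 (mod 8), (2|23) = +1. Now have -(7|23).
Both 7 ≡ 3 and 23 ≡ 3 (mod 4), so reciprocity gives (7|23) = -(23|7). Reduce: 23 ≡ 2 (mod 7). Now have (2|7).
Factor out 2: 2 = 2. Since 7 ≡ 7 (mod 8), (2|7) = +1. Now have (1|7).
(1|7) = 1. Collecting the sign factors: 1.
(-1270|727) = 1, and 727 is prime, so -1270 is a quadratic residue mod 727.

yes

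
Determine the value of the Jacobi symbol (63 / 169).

1

(63 / 169)
  = (169 / 63)    [QR: 169 ≡ 1 mod 4, sign kept]
  = (43 / 63)    [169 ≡ 43 mod 63]
  = -(63 / 43)    [QR: both ≡ 3 mod 4, sign flips]
  = -(20 / 43)    [63 ≡ 20 mod 43]
  = -(5 / 43)    [43 ≡ 3 mod 8 ⇒ (2 / 43)^2 = +1]
  = -(43 / 5)    [QR: 5 ≡ 1 mod 4, sign kept]
  = -(3 / 5)    [43 ≡ 3 mod 5]
  = -(5 / 3)    [QR: 5 ≡ 1 mod 4, sign kept]
  = -(2 / 3)    [5 ≡ 2 mod 3]
  = (1 / 3)    [3 ≡ 3 mod 8 ⇒ (2 / 3) = -1]
  = 1    [(1 / 3) = 1]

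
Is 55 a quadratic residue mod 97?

97 ≡ 1 (mod 4), so quadratic reciprocity gives (55/97) = (97/55). Reduce: 97 ≡ 42 (mod 55). Now have (42/55).
Factor out 2: 42 = 2·21. Since 55 ≡ 7 (mod 8), (2/55) = +1. Now have (21/55).
21 ≡ 1 (mod 4), so quadratic reciprocity gives (21/55) = (55/21). Reduce: 55 ≡ 13 (mod 21). Now have (13/21).
13 ≡ 1 (mod 4), so quadratic reciprocity gives (13/21) = (21/13). Reduce: 21 ≡ 8 (mod 13). Now have (8/13).
Factor out 2: 8 = 2^3. Since 13 ≡ 5 (mod 8), (2/13) = -1, and (2/13)^3 = -1. Now have -(1/13).
(1/13) = 1. Collecting the sign factors: -1.
The Legendre symbol is -1, so x^2 ≡ 55 (mod 97) has no solution.

no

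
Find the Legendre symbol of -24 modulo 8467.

-1

Reduce the numerator: -24 ≡ 8443 (mod 8467), so (-24 / 8467) = (8443 / 8467).
Both 8443 ≡ 3 and 8467 ≡ 3 (mod 4), so reciprocity gives (8443 / 8467) = -(8467 / 8443). Reduce: 8467 ≡ 24 (mod 8443). Now have -(24 / 8443).
Factor out 2: 24 = 2^3·3. Since 8443 ≡ 3 (mod 8), (2 / 8443) = -1, and (2 / 8443)^3 = -1. Now have (3 / 8443).
Both 3 ≡ 3 and 8443 ≡ 3 (mod 4), so reciprocity gives (3 / 8443) = -(8443 / 3). Reduce: 8443 ≡ 1 (mod 3). Now have -(1 / 3).
(1 / 3) = 1. Collecting the sign factors: -1.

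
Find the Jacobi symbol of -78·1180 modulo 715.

0

By multiplicativity, (-78·1180/715) = (-78/715)·(1180/715).
First factor (-78/715):
(-78/715)
  = (637/715)    [-78 ≡ 637 mod 715]
  = (715/637)    [QR: 637 ≡ 1 mod 4, sign kept]
  = (78/637)    [715 ≡ 78 mod 637]
  = -(39/637)    [637 ≡ 5 mod 8 ⇒ (2/637) = -1]
  = -(637/39)    [QR: 637 ≡ 1 mod 4, sign kept]
  = -(13/39)    [637 ≡ 13 mod 39]
  = -(39/13)    [QR: 13 ≡ 1 mod 4, sign kept]
  = -(0/13)    [39 ≡ 0 mod 13]
  = 0    [numerator 0, gcd > 1]
Second factor (1180/715):
(1180/715)
  = (465/715)    [1180 ≡ 465 mod 715]
  = (715/465)    [QR: 465 ≡ 1 mod 4, sign kept]
  = (250/465)    [715 ≡ 250 mod 465]
  = (125/465)    [465 ≡ 1 mod 8 ⇒ (2/465) = +1]
  = (465/125)    [QR: 125 ≡ 1 mod 4, sign kept]
  = (90/125)    [465 ≡ 90 mod 125]
  = -(45/125)    [125 ≡ 5 mod 8 ⇒ (2/125) = -1]
  = -(125/45)    [QR: 45 ≡ 1 mod 4, sign kept]
  = -(35/45)    [125 ≡ 35 mod 45]
  = -(45/35)    [QR: 45 ≡ 1 mod 4, sign kept]
  = -(10/35)    [45 ≡ 10 mod 35]
  = (5/35)    [35 ≡ 3 mod 8 ⇒ (2/35) = -1]
  = (35/5)    [QR: 5 ≡ 1 mod 4, sign kept]
  = (0/5)    [35 ≡ 0 mod 5]
  = 0    [numerator 0, gcd > 1]
Product: (0)·(0) = 0.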